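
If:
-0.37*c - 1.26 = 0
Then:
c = -3.41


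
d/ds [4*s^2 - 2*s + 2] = 8*s - 2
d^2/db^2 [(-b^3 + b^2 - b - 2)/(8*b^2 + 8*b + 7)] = 2*(-136*b^3 - 720*b^2 - 363*b + 89)/(512*b^6 + 1536*b^5 + 2880*b^4 + 3200*b^3 + 2520*b^2 + 1176*b + 343)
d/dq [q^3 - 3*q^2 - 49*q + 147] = 3*q^2 - 6*q - 49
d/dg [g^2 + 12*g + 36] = 2*g + 12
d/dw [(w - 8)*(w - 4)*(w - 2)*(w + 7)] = 4*w^3 - 21*w^2 - 84*w + 328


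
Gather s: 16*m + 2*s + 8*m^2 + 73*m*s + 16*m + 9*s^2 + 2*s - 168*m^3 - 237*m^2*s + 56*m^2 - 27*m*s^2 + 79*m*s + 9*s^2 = -168*m^3 + 64*m^2 + 32*m + s^2*(18 - 27*m) + s*(-237*m^2 + 152*m + 4)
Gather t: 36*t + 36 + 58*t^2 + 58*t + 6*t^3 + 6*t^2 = 6*t^3 + 64*t^2 + 94*t + 36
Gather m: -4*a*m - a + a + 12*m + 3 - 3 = m*(12 - 4*a)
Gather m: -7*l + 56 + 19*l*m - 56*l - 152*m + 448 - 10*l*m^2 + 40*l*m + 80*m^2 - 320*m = -63*l + m^2*(80 - 10*l) + m*(59*l - 472) + 504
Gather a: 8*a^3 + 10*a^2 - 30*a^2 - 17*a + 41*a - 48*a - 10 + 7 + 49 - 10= 8*a^3 - 20*a^2 - 24*a + 36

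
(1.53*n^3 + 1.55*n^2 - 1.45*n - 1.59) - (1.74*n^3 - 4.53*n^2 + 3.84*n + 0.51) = -0.21*n^3 + 6.08*n^2 - 5.29*n - 2.1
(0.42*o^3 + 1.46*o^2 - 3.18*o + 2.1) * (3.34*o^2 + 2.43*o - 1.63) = 1.4028*o^5 + 5.897*o^4 - 7.758*o^3 - 3.0932*o^2 + 10.2864*o - 3.423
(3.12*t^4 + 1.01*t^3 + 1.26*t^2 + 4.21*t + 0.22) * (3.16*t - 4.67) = 9.8592*t^5 - 11.3788*t^4 - 0.7351*t^3 + 7.4194*t^2 - 18.9655*t - 1.0274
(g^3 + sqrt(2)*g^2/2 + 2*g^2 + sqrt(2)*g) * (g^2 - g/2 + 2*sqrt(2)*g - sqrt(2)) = g^5 + 3*g^4/2 + 5*sqrt(2)*g^4/2 + g^3 + 15*sqrt(2)*g^3/4 - 5*sqrt(2)*g^2/2 + 3*g^2 - 2*g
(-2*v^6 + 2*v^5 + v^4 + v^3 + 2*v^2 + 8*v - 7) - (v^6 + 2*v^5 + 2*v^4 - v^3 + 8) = -3*v^6 - v^4 + 2*v^3 + 2*v^2 + 8*v - 15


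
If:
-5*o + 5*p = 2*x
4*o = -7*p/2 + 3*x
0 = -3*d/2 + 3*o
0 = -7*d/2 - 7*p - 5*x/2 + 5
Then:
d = 320/1243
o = 160/1243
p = 460/1243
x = 750/1243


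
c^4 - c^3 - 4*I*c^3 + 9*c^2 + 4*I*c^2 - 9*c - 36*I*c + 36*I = (c - 1)*(c - 4*I)*(c - 3*I)*(c + 3*I)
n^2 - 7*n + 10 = (n - 5)*(n - 2)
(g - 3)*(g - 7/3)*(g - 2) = g^3 - 22*g^2/3 + 53*g/3 - 14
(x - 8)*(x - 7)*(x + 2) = x^3 - 13*x^2 + 26*x + 112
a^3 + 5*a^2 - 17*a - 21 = (a - 3)*(a + 1)*(a + 7)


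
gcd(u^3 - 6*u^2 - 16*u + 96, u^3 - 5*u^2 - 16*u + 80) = u^2 - 16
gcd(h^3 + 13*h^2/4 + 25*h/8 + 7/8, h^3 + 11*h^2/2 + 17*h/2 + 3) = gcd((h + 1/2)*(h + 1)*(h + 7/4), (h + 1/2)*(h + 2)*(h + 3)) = h + 1/2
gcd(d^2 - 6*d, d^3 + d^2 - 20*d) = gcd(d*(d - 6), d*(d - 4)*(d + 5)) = d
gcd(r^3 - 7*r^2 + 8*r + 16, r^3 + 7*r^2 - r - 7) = r + 1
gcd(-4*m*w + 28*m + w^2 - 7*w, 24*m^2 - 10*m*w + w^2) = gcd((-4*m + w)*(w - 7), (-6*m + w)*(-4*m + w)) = -4*m + w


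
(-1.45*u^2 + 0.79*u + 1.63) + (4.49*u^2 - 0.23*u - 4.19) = 3.04*u^2 + 0.56*u - 2.56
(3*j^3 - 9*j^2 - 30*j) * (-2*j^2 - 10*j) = -6*j^5 - 12*j^4 + 150*j^3 + 300*j^2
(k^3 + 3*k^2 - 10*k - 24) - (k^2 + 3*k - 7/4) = k^3 + 2*k^2 - 13*k - 89/4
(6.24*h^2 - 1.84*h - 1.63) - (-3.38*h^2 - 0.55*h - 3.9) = 9.62*h^2 - 1.29*h + 2.27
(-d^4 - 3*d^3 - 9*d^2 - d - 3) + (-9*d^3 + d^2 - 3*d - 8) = -d^4 - 12*d^3 - 8*d^2 - 4*d - 11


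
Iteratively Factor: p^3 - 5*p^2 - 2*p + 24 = (p - 4)*(p^2 - p - 6) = (p - 4)*(p + 2)*(p - 3)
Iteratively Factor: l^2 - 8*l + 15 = (l - 5)*(l - 3)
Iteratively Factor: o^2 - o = (o - 1)*(o)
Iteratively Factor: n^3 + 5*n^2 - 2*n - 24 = (n + 3)*(n^2 + 2*n - 8) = (n + 3)*(n + 4)*(n - 2)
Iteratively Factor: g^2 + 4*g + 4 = (g + 2)*(g + 2)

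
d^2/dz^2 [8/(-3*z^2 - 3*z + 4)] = 48*(3*z^2 + 3*z - 3*(2*z + 1)^2 - 4)/(3*z^2 + 3*z - 4)^3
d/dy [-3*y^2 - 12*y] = -6*y - 12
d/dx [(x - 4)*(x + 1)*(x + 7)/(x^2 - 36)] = (x^4 - 83*x^2 - 232*x + 900)/(x^4 - 72*x^2 + 1296)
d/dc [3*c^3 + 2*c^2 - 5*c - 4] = 9*c^2 + 4*c - 5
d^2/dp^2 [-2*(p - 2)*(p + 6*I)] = -4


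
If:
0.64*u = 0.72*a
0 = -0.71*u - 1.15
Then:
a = -1.44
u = -1.62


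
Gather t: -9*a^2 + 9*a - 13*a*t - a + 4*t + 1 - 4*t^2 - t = -9*a^2 + 8*a - 4*t^2 + t*(3 - 13*a) + 1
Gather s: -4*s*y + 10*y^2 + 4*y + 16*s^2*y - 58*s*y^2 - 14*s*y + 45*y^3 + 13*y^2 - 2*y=16*s^2*y + s*(-58*y^2 - 18*y) + 45*y^3 + 23*y^2 + 2*y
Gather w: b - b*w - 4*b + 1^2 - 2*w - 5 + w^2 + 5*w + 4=-3*b + w^2 + w*(3 - b)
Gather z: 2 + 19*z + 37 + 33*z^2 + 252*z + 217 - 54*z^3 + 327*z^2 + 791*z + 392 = -54*z^3 + 360*z^2 + 1062*z + 648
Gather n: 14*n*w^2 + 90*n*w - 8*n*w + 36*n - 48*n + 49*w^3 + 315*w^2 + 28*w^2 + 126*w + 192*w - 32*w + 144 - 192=n*(14*w^2 + 82*w - 12) + 49*w^3 + 343*w^2 + 286*w - 48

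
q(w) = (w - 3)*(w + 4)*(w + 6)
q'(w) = (w - 3)*(w + 4) + (w - 3)*(w + 6) + (w + 4)*(w + 6) = 3*w^2 + 14*w - 6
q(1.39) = -64.13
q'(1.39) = 19.26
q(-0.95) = -60.84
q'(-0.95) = -16.59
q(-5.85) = 2.46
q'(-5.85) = 14.77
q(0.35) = -73.20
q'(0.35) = -0.73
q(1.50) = -61.88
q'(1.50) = 21.75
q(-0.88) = -61.98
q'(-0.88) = -16.00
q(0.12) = -72.62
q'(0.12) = -4.28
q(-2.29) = -33.56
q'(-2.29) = -22.33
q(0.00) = -72.00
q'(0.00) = -6.00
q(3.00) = 0.00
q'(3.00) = 63.00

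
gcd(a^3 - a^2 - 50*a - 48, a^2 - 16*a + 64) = a - 8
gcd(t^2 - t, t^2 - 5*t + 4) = t - 1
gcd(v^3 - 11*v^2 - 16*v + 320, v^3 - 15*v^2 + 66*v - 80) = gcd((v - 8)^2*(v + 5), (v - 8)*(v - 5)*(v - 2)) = v - 8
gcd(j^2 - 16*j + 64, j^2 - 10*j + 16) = j - 8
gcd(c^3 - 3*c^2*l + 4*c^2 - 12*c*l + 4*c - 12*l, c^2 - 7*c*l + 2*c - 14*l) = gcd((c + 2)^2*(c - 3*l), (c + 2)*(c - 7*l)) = c + 2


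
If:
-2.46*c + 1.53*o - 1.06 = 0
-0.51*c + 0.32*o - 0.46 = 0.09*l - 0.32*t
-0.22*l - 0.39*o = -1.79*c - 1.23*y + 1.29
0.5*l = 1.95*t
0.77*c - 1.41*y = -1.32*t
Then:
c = 2.03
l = -28.83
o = 3.96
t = -7.39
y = -5.81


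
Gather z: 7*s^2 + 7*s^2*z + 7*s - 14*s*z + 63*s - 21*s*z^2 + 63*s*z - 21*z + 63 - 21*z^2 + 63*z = 7*s^2 + 70*s + z^2*(-21*s - 21) + z*(7*s^2 + 49*s + 42) + 63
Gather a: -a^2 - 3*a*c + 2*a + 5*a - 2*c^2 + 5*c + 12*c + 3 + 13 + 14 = -a^2 + a*(7 - 3*c) - 2*c^2 + 17*c + 30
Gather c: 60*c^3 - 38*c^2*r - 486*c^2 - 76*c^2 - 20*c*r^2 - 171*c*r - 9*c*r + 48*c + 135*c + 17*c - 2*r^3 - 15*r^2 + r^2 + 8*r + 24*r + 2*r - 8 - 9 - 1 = 60*c^3 + c^2*(-38*r - 562) + c*(-20*r^2 - 180*r + 200) - 2*r^3 - 14*r^2 + 34*r - 18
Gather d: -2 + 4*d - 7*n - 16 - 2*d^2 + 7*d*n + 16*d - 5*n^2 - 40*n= -2*d^2 + d*(7*n + 20) - 5*n^2 - 47*n - 18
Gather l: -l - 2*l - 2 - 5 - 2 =-3*l - 9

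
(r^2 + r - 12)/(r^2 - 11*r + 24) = (r + 4)/(r - 8)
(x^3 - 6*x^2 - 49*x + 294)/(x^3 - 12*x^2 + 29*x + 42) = (x + 7)/(x + 1)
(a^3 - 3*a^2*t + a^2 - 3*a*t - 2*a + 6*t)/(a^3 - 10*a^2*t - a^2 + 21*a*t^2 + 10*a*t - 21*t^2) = (-a - 2)/(-a + 7*t)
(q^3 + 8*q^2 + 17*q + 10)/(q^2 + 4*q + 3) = (q^2 + 7*q + 10)/(q + 3)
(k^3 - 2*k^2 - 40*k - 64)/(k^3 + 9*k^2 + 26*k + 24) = (k - 8)/(k + 3)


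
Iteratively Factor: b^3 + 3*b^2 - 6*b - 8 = (b - 2)*(b^2 + 5*b + 4) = (b - 2)*(b + 1)*(b + 4)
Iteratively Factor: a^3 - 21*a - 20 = (a + 4)*(a^2 - 4*a - 5) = (a - 5)*(a + 4)*(a + 1)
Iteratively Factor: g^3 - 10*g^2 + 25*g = (g - 5)*(g^2 - 5*g) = g*(g - 5)*(g - 5)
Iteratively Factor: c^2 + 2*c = (c + 2)*(c)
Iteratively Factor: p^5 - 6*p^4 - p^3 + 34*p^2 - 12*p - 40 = (p + 1)*(p^4 - 7*p^3 + 6*p^2 + 28*p - 40) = (p - 2)*(p + 1)*(p^3 - 5*p^2 - 4*p + 20) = (p - 2)*(p + 1)*(p + 2)*(p^2 - 7*p + 10) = (p - 2)^2*(p + 1)*(p + 2)*(p - 5)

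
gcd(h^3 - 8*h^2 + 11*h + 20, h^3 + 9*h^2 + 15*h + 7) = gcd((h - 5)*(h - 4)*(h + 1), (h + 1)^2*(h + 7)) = h + 1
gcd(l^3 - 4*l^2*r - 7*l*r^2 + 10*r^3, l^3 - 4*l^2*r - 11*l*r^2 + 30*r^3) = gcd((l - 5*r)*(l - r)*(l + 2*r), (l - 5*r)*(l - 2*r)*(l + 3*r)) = -l + 5*r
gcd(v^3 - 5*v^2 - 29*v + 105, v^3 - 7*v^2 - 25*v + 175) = v^2 - 2*v - 35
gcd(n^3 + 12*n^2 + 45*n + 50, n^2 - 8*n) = 1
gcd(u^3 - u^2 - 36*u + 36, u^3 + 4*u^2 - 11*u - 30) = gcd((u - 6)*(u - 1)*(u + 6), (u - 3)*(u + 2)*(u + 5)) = 1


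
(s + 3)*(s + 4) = s^2 + 7*s + 12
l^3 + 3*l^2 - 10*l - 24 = (l - 3)*(l + 2)*(l + 4)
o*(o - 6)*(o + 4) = o^3 - 2*o^2 - 24*o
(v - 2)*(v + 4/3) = v^2 - 2*v/3 - 8/3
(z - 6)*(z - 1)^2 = z^3 - 8*z^2 + 13*z - 6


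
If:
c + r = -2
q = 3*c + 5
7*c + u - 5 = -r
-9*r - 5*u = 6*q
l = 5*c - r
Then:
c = 47/21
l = 108/7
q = 82/7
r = -89/21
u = -45/7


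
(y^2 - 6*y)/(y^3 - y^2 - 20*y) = (6 - y)/(-y^2 + y + 20)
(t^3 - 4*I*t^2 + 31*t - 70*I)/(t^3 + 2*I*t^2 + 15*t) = (t^2 - 9*I*t - 14)/(t*(t - 3*I))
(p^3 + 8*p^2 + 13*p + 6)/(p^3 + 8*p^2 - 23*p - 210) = (p^2 + 2*p + 1)/(p^2 + 2*p - 35)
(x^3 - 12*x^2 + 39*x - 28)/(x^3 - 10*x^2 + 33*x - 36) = (x^2 - 8*x + 7)/(x^2 - 6*x + 9)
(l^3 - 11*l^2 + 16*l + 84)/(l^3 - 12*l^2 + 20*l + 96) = (l - 7)/(l - 8)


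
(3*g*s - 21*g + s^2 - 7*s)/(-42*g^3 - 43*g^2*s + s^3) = (-3*g*s + 21*g - s^2 + 7*s)/(42*g^3 + 43*g^2*s - s^3)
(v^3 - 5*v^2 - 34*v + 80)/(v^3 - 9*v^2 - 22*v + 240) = (v - 2)/(v - 6)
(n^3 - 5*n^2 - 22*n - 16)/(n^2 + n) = n - 6 - 16/n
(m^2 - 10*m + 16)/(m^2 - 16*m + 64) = (m - 2)/(m - 8)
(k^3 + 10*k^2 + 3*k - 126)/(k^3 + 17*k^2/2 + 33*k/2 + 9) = 2*(k^2 + 4*k - 21)/(2*k^2 + 5*k + 3)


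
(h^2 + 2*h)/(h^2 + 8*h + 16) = h*(h + 2)/(h^2 + 8*h + 16)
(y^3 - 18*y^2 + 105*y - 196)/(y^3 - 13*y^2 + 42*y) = (y^2 - 11*y + 28)/(y*(y - 6))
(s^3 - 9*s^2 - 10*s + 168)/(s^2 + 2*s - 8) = (s^2 - 13*s + 42)/(s - 2)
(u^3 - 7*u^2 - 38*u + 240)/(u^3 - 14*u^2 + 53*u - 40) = (u + 6)/(u - 1)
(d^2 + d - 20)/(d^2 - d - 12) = (d + 5)/(d + 3)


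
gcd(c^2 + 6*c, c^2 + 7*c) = c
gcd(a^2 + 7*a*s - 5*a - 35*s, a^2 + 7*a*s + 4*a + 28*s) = a + 7*s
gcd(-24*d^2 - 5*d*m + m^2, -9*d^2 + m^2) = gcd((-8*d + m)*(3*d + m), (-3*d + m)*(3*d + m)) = 3*d + m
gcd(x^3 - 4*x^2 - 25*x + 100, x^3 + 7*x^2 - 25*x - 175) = x^2 - 25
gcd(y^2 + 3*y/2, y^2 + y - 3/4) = y + 3/2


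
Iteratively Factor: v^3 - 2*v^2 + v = (v)*(v^2 - 2*v + 1) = v*(v - 1)*(v - 1)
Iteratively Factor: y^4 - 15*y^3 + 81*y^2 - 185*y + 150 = (y - 2)*(y^3 - 13*y^2 + 55*y - 75) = (y - 5)*(y - 2)*(y^2 - 8*y + 15) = (y - 5)*(y - 3)*(y - 2)*(y - 5)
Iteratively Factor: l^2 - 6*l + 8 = (l - 2)*(l - 4)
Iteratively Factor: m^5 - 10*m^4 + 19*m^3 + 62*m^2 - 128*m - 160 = (m + 2)*(m^4 - 12*m^3 + 43*m^2 - 24*m - 80) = (m - 4)*(m + 2)*(m^3 - 8*m^2 + 11*m + 20) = (m - 5)*(m - 4)*(m + 2)*(m^2 - 3*m - 4) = (m - 5)*(m - 4)^2*(m + 2)*(m + 1)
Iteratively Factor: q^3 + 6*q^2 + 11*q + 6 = (q + 2)*(q^2 + 4*q + 3) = (q + 1)*(q + 2)*(q + 3)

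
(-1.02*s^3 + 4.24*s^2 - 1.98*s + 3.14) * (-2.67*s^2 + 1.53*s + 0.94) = 2.7234*s^5 - 12.8814*s^4 + 10.815*s^3 - 7.4276*s^2 + 2.943*s + 2.9516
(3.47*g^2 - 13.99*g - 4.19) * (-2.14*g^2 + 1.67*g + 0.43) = -7.4258*g^4 + 35.7335*g^3 - 12.9046*g^2 - 13.013*g - 1.8017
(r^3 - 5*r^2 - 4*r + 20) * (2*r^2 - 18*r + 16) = 2*r^5 - 28*r^4 + 98*r^3 + 32*r^2 - 424*r + 320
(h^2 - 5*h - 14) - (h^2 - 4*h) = -h - 14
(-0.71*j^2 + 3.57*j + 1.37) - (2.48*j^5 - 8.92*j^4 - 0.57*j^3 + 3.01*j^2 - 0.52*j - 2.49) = -2.48*j^5 + 8.92*j^4 + 0.57*j^3 - 3.72*j^2 + 4.09*j + 3.86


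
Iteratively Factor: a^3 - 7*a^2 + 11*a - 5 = (a - 1)*(a^2 - 6*a + 5) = (a - 1)^2*(a - 5)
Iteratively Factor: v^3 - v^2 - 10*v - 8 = (v + 2)*(v^2 - 3*v - 4) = (v + 1)*(v + 2)*(v - 4)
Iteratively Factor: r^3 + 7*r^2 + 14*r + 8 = (r + 1)*(r^2 + 6*r + 8) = (r + 1)*(r + 4)*(r + 2)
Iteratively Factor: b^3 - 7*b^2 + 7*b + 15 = (b - 3)*(b^2 - 4*b - 5) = (b - 5)*(b - 3)*(b + 1)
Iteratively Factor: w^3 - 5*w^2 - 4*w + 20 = (w - 5)*(w^2 - 4) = (w - 5)*(w - 2)*(w + 2)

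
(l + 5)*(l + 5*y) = l^2 + 5*l*y + 5*l + 25*y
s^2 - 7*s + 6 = (s - 6)*(s - 1)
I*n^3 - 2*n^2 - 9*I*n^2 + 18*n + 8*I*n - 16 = (n - 8)*(n + 2*I)*(I*n - I)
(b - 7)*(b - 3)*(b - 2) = b^3 - 12*b^2 + 41*b - 42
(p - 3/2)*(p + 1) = p^2 - p/2 - 3/2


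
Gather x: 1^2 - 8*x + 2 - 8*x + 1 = 4 - 16*x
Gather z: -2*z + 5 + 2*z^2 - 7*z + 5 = 2*z^2 - 9*z + 10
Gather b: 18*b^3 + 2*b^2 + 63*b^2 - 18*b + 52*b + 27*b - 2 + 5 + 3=18*b^3 + 65*b^2 + 61*b + 6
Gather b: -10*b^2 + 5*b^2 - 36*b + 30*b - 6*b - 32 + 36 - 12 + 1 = -5*b^2 - 12*b - 7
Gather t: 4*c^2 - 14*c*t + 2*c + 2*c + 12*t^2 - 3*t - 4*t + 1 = 4*c^2 + 4*c + 12*t^2 + t*(-14*c - 7) + 1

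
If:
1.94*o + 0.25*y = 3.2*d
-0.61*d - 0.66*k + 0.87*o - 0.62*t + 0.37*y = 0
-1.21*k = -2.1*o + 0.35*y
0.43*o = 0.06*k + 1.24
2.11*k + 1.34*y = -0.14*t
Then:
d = 1.38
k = 14.36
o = 4.89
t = -21.91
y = -20.33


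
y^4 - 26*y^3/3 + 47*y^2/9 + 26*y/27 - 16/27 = (y - 8)*(y - 2/3)*(y - 1/3)*(y + 1/3)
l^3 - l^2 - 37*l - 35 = (l - 7)*(l + 1)*(l + 5)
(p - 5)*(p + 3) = p^2 - 2*p - 15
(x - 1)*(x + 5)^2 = x^3 + 9*x^2 + 15*x - 25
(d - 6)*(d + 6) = d^2 - 36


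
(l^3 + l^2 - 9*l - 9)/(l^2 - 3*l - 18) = (l^2 - 2*l - 3)/(l - 6)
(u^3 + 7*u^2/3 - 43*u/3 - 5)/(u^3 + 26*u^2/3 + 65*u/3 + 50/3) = (3*u^2 - 8*u - 3)/(3*u^2 + 11*u + 10)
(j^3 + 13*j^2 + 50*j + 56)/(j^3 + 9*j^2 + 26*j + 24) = (j + 7)/(j + 3)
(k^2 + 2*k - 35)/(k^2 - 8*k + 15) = (k + 7)/(k - 3)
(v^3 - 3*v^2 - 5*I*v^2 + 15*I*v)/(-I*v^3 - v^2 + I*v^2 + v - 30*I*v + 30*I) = v*(I*v^2 + v*(5 - 3*I) - 15)/(v^3 - v^2*(1 + I) + v*(30 + I) - 30)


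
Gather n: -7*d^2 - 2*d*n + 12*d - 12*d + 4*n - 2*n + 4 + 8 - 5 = -7*d^2 + n*(2 - 2*d) + 7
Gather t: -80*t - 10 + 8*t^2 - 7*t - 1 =8*t^2 - 87*t - 11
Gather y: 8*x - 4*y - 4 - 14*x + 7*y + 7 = -6*x + 3*y + 3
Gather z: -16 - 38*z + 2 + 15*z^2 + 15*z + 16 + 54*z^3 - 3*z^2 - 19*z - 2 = 54*z^3 + 12*z^2 - 42*z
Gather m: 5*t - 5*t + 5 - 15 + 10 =0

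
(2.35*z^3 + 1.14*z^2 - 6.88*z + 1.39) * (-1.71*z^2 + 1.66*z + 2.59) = -4.0185*z^5 + 1.9516*z^4 + 19.7437*z^3 - 10.8451*z^2 - 15.5118*z + 3.6001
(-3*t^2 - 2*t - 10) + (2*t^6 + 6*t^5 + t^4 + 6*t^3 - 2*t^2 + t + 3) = 2*t^6 + 6*t^5 + t^4 + 6*t^3 - 5*t^2 - t - 7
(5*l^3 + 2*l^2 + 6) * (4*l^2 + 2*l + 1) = 20*l^5 + 18*l^4 + 9*l^3 + 26*l^2 + 12*l + 6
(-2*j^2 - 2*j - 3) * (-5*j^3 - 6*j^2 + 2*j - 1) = 10*j^5 + 22*j^4 + 23*j^3 + 16*j^2 - 4*j + 3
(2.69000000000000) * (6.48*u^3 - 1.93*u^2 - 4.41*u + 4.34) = 17.4312*u^3 - 5.1917*u^2 - 11.8629*u + 11.6746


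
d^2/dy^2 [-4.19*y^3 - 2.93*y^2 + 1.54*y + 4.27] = -25.14*y - 5.86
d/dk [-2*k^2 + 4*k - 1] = 4 - 4*k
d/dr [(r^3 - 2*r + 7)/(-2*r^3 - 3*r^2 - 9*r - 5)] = (-3*r^4 - 26*r^3 + 21*r^2 + 42*r + 73)/(4*r^6 + 12*r^5 + 45*r^4 + 74*r^3 + 111*r^2 + 90*r + 25)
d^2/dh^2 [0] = 0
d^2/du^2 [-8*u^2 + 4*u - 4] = -16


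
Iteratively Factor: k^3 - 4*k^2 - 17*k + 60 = (k - 5)*(k^2 + k - 12) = (k - 5)*(k - 3)*(k + 4)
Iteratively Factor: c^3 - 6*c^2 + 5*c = (c)*(c^2 - 6*c + 5) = c*(c - 5)*(c - 1)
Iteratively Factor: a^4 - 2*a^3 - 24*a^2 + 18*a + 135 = (a - 5)*(a^3 + 3*a^2 - 9*a - 27) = (a - 5)*(a + 3)*(a^2 - 9) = (a - 5)*(a - 3)*(a + 3)*(a + 3)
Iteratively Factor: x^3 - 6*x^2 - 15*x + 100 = (x + 4)*(x^2 - 10*x + 25) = (x - 5)*(x + 4)*(x - 5)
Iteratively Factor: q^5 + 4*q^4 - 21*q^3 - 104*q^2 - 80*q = (q + 4)*(q^4 - 21*q^2 - 20*q) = q*(q + 4)*(q^3 - 21*q - 20) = q*(q - 5)*(q + 4)*(q^2 + 5*q + 4) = q*(q - 5)*(q + 4)^2*(q + 1)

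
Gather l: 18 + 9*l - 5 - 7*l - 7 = 2*l + 6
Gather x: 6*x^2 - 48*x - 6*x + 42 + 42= 6*x^2 - 54*x + 84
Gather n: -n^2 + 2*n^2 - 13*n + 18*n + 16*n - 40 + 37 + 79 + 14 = n^2 + 21*n + 90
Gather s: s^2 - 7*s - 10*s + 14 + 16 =s^2 - 17*s + 30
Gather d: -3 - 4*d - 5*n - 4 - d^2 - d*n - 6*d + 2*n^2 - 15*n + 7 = -d^2 + d*(-n - 10) + 2*n^2 - 20*n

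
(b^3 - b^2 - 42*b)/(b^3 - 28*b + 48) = b*(b - 7)/(b^2 - 6*b + 8)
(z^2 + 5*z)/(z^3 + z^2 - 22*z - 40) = z*(z + 5)/(z^3 + z^2 - 22*z - 40)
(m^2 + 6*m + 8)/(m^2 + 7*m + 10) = (m + 4)/(m + 5)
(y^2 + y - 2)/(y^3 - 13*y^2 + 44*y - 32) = (y + 2)/(y^2 - 12*y + 32)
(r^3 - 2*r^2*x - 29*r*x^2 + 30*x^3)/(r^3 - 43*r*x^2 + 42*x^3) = (r + 5*x)/(r + 7*x)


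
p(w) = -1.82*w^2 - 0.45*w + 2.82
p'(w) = -3.64*w - 0.45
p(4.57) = -37.25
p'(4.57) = -17.08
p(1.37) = -1.21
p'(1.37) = -5.44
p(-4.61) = -33.78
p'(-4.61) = 16.33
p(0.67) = 1.70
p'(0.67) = -2.89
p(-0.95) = 1.60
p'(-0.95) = 3.01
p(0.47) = 2.21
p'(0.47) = -2.16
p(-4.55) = -32.81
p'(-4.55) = 16.11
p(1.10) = 0.12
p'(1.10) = -4.45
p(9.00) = -148.65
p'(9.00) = -33.21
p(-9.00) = -140.55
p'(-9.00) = 32.31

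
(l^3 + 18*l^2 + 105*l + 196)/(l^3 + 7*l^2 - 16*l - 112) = (l + 7)/(l - 4)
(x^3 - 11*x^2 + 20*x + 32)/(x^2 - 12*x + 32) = x + 1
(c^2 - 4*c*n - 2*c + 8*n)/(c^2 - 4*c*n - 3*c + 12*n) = (c - 2)/(c - 3)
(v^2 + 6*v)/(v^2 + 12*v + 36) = v/(v + 6)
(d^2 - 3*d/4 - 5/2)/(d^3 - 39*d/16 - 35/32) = 8*(d - 2)/(8*d^2 - 10*d - 7)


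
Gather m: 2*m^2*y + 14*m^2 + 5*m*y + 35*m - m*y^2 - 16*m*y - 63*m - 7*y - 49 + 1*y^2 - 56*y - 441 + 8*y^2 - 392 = m^2*(2*y + 14) + m*(-y^2 - 11*y - 28) + 9*y^2 - 63*y - 882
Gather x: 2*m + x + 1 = 2*m + x + 1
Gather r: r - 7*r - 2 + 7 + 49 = 54 - 6*r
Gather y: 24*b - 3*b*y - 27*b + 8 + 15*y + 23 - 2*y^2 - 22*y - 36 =-3*b - 2*y^2 + y*(-3*b - 7) - 5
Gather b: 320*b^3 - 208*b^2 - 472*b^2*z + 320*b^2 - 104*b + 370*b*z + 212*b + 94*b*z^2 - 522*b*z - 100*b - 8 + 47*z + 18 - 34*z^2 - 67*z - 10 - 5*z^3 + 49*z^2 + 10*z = 320*b^3 + b^2*(112 - 472*z) + b*(94*z^2 - 152*z + 8) - 5*z^3 + 15*z^2 - 10*z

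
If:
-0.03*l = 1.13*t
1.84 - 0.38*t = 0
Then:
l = -182.39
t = 4.84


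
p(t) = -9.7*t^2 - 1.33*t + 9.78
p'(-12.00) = 231.47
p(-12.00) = -1371.06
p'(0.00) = -1.33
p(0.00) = 9.78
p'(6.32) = -123.94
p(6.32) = -386.07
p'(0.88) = -18.40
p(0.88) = 1.10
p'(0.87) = -18.21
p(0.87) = 1.28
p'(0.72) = -15.30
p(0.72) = 3.79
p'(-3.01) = 57.06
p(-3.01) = -74.10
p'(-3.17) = 60.17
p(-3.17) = -83.48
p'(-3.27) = 62.11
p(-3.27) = -89.59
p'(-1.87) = 34.95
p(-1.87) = -21.65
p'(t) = -19.4*t - 1.33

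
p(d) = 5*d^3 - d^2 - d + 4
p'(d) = 15*d^2 - 2*d - 1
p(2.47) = 70.78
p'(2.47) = 85.57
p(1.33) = 12.66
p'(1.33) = 22.87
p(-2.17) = -49.63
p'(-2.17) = 73.97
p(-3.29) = -181.59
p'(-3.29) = 167.94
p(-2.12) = -46.02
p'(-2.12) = 70.66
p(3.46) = 195.68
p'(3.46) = 171.65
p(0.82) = 5.26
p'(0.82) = 7.45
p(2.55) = 77.85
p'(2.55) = 91.44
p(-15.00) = -17081.00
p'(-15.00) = 3404.00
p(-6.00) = -1106.00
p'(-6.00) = 551.00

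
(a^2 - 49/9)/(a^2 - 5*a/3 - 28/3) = (a - 7/3)/(a - 4)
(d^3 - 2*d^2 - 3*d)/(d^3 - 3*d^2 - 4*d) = (d - 3)/(d - 4)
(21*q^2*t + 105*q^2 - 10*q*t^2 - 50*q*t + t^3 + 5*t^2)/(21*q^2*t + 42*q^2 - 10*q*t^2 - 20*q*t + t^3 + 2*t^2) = (t + 5)/(t + 2)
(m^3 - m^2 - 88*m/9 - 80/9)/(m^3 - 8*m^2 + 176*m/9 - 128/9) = (9*m^2 + 27*m + 20)/(9*m^2 - 36*m + 32)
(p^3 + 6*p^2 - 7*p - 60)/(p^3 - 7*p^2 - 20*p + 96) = (p + 5)/(p - 8)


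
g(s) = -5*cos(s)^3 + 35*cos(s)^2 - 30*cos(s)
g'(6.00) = 6.53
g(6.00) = -0.96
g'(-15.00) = -59.72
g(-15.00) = 45.18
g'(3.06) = 9.35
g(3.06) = 69.62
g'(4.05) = -62.08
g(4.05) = 32.85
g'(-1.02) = 2.15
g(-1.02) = -6.83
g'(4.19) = -59.50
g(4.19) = 24.30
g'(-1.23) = -7.80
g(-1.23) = -6.30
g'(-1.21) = -6.70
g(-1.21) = -6.45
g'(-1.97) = -54.80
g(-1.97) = 17.24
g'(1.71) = 39.61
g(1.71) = 4.85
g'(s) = 15*sin(s)*cos(s)^2 - 70*sin(s)*cos(s) + 30*sin(s)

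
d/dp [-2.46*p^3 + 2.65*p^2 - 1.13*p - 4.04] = -7.38*p^2 + 5.3*p - 1.13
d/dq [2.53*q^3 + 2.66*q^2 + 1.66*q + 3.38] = 7.59*q^2 + 5.32*q + 1.66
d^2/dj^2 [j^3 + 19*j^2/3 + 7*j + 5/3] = 6*j + 38/3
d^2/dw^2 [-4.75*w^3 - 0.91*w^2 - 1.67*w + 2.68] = -28.5*w - 1.82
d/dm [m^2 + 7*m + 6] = 2*m + 7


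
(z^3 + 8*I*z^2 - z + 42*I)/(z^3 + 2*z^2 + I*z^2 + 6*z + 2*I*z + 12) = (z + 7*I)/(z + 2)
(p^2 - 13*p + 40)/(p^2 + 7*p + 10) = (p^2 - 13*p + 40)/(p^2 + 7*p + 10)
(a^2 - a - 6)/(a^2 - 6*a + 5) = (a^2 - a - 6)/(a^2 - 6*a + 5)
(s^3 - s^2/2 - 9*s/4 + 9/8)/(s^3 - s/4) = (4*s^2 - 9)/(2*s*(2*s + 1))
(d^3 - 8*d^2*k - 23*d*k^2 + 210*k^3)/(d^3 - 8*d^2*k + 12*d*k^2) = (d^2 - 2*d*k - 35*k^2)/(d*(d - 2*k))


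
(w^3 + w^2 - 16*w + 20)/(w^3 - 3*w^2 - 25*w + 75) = (w^2 - 4*w + 4)/(w^2 - 8*w + 15)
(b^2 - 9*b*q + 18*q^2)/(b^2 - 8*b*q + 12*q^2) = (-b + 3*q)/(-b + 2*q)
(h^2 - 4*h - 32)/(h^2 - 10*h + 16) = (h + 4)/(h - 2)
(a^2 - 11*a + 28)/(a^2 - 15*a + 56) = (a - 4)/(a - 8)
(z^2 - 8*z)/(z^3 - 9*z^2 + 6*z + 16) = z/(z^2 - z - 2)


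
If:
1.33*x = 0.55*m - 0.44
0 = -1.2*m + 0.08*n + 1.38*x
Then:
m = 2.41818181818182*x + 0.8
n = 19.0227272727273*x + 12.0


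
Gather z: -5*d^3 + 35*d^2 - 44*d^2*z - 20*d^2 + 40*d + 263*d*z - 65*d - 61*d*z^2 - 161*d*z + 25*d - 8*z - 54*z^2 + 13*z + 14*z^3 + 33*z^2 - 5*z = -5*d^3 + 15*d^2 + 14*z^3 + z^2*(-61*d - 21) + z*(-44*d^2 + 102*d)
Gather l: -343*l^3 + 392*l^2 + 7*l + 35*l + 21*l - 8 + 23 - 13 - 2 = -343*l^3 + 392*l^2 + 63*l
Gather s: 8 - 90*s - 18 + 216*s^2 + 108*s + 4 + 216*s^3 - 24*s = 216*s^3 + 216*s^2 - 6*s - 6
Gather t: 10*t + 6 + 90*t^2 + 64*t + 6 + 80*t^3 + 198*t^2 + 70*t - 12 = 80*t^3 + 288*t^2 + 144*t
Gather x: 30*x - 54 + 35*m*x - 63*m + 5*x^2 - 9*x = -63*m + 5*x^2 + x*(35*m + 21) - 54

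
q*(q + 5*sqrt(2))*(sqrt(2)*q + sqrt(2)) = sqrt(2)*q^3 + sqrt(2)*q^2 + 10*q^2 + 10*q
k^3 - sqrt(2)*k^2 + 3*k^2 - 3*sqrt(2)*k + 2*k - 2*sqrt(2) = (k + 1)*(k + 2)*(k - sqrt(2))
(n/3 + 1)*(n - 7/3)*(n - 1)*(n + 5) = n^4/3 + 14*n^3/9 - 28*n^2/9 - 94*n/9 + 35/3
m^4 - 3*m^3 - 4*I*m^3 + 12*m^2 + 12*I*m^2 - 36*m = m*(m - 3)*(m - 6*I)*(m + 2*I)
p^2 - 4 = (p - 2)*(p + 2)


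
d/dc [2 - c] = -1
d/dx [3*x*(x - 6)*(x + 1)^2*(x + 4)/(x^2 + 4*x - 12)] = 3*(3*x^6 + 16*x^5 - 87*x^4 - 216*x^3 + 796*x^2 + 1200*x + 288)/(x^4 + 8*x^3 - 8*x^2 - 96*x + 144)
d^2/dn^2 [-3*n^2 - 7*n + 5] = -6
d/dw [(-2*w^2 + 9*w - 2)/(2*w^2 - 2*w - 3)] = (-14*w^2 + 20*w - 31)/(4*w^4 - 8*w^3 - 8*w^2 + 12*w + 9)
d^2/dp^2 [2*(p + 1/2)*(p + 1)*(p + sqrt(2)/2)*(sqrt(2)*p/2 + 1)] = 12*sqrt(2)*p^2 + 9*sqrt(2)*p + 18*p + 3*sqrt(2) + 9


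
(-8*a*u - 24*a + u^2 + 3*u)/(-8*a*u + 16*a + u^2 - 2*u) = (u + 3)/(u - 2)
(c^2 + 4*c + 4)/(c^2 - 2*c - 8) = (c + 2)/(c - 4)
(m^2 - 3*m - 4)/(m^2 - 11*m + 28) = (m + 1)/(m - 7)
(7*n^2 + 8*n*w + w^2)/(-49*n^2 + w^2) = (n + w)/(-7*n + w)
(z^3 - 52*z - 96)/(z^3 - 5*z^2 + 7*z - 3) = (z^3 - 52*z - 96)/(z^3 - 5*z^2 + 7*z - 3)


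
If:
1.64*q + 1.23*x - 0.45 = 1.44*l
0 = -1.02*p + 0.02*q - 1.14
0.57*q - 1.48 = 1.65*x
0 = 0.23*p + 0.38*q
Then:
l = -0.12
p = -1.10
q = 0.67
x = -0.67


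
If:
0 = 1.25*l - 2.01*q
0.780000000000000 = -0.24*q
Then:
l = -5.23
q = -3.25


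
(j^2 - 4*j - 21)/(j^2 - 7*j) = (j + 3)/j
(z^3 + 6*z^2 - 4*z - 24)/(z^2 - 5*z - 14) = (z^2 + 4*z - 12)/(z - 7)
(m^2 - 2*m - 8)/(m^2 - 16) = (m + 2)/(m + 4)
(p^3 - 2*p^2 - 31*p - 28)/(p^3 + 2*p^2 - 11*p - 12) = (p - 7)/(p - 3)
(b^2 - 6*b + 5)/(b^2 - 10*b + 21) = (b^2 - 6*b + 5)/(b^2 - 10*b + 21)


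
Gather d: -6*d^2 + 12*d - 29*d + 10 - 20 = -6*d^2 - 17*d - 10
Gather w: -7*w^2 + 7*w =-7*w^2 + 7*w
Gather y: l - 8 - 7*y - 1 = l - 7*y - 9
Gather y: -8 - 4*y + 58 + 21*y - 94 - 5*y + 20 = 12*y - 24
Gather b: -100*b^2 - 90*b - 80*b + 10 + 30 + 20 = -100*b^2 - 170*b + 60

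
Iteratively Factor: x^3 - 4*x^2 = (x)*(x^2 - 4*x) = x^2*(x - 4)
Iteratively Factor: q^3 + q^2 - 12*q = (q - 3)*(q^2 + 4*q) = q*(q - 3)*(q + 4)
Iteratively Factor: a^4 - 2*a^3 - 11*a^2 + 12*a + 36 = (a - 3)*(a^3 + a^2 - 8*a - 12) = (a - 3)*(a + 2)*(a^2 - a - 6) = (a - 3)*(a + 2)^2*(a - 3)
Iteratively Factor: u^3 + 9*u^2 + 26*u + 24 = (u + 2)*(u^2 + 7*u + 12) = (u + 2)*(u + 3)*(u + 4)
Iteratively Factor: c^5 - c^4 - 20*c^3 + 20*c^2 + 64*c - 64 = (c + 4)*(c^4 - 5*c^3 + 20*c - 16) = (c - 1)*(c + 4)*(c^3 - 4*c^2 - 4*c + 16) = (c - 1)*(c + 2)*(c + 4)*(c^2 - 6*c + 8) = (c - 2)*(c - 1)*(c + 2)*(c + 4)*(c - 4)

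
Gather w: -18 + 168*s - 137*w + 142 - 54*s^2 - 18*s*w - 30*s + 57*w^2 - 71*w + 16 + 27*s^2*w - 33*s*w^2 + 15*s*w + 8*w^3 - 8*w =-54*s^2 + 138*s + 8*w^3 + w^2*(57 - 33*s) + w*(27*s^2 - 3*s - 216) + 140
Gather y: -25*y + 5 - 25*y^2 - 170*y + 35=-25*y^2 - 195*y + 40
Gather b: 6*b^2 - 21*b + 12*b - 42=6*b^2 - 9*b - 42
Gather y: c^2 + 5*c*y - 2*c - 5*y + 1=c^2 - 2*c + y*(5*c - 5) + 1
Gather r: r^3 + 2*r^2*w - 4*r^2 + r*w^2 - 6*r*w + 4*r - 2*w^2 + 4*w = r^3 + r^2*(2*w - 4) + r*(w^2 - 6*w + 4) - 2*w^2 + 4*w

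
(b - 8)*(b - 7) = b^2 - 15*b + 56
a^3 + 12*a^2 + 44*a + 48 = (a + 2)*(a + 4)*(a + 6)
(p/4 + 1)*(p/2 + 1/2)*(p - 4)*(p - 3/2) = p^4/8 - p^3/16 - 35*p^2/16 + p + 3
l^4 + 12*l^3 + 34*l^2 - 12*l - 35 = (l - 1)*(l + 1)*(l + 5)*(l + 7)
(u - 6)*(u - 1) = u^2 - 7*u + 6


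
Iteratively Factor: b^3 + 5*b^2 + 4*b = (b + 1)*(b^2 + 4*b) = (b + 1)*(b + 4)*(b)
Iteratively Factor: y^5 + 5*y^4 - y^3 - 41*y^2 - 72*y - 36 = (y - 3)*(y^4 + 8*y^3 + 23*y^2 + 28*y + 12) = (y - 3)*(y + 2)*(y^3 + 6*y^2 + 11*y + 6) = (y - 3)*(y + 1)*(y + 2)*(y^2 + 5*y + 6) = (y - 3)*(y + 1)*(y + 2)^2*(y + 3)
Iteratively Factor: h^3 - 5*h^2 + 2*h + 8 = (h + 1)*(h^2 - 6*h + 8) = (h - 4)*(h + 1)*(h - 2)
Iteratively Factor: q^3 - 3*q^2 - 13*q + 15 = (q - 1)*(q^2 - 2*q - 15) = (q - 5)*(q - 1)*(q + 3)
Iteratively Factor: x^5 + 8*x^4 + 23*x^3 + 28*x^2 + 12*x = (x)*(x^4 + 8*x^3 + 23*x^2 + 28*x + 12) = x*(x + 2)*(x^3 + 6*x^2 + 11*x + 6) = x*(x + 1)*(x + 2)*(x^2 + 5*x + 6) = x*(x + 1)*(x + 2)*(x + 3)*(x + 2)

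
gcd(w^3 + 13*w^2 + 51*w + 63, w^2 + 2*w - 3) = w + 3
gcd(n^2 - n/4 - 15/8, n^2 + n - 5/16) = n + 5/4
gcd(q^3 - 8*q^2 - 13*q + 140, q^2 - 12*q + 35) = q^2 - 12*q + 35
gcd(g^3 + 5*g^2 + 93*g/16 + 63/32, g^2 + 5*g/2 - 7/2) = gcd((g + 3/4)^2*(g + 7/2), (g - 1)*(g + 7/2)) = g + 7/2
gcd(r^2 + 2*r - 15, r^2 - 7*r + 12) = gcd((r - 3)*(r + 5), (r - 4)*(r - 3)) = r - 3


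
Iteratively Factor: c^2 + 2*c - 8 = (c - 2)*(c + 4)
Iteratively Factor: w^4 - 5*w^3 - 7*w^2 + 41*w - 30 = (w + 3)*(w^3 - 8*w^2 + 17*w - 10) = (w - 2)*(w + 3)*(w^2 - 6*w + 5) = (w - 5)*(w - 2)*(w + 3)*(w - 1)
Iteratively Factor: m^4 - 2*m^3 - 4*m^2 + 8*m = (m - 2)*(m^3 - 4*m) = m*(m - 2)*(m^2 - 4) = m*(m - 2)^2*(m + 2)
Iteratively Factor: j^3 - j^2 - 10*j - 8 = (j + 1)*(j^2 - 2*j - 8) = (j + 1)*(j + 2)*(j - 4)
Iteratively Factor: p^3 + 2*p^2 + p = (p)*(p^2 + 2*p + 1) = p*(p + 1)*(p + 1)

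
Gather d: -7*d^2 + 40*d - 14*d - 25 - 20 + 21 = -7*d^2 + 26*d - 24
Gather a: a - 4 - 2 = a - 6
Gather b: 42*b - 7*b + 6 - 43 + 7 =35*b - 30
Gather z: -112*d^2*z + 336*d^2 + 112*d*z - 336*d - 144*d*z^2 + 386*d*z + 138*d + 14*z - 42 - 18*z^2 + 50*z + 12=336*d^2 - 198*d + z^2*(-144*d - 18) + z*(-112*d^2 + 498*d + 64) - 30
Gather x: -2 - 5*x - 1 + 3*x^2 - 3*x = 3*x^2 - 8*x - 3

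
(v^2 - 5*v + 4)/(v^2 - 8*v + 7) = (v - 4)/(v - 7)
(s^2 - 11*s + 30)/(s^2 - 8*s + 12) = (s - 5)/(s - 2)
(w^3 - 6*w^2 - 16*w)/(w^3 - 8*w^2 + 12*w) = (w^2 - 6*w - 16)/(w^2 - 8*w + 12)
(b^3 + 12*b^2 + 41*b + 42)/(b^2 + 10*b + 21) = b + 2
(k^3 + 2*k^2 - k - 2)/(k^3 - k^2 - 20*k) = (-k^3 - 2*k^2 + k + 2)/(k*(-k^2 + k + 20))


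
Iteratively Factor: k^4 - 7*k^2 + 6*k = (k - 1)*(k^3 + k^2 - 6*k) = (k - 2)*(k - 1)*(k^2 + 3*k) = k*(k - 2)*(k - 1)*(k + 3)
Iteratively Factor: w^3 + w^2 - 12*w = (w - 3)*(w^2 + 4*w) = w*(w - 3)*(w + 4)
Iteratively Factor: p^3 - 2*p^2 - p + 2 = (p + 1)*(p^2 - 3*p + 2) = (p - 2)*(p + 1)*(p - 1)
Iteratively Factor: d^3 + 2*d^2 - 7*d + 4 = (d - 1)*(d^2 + 3*d - 4) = (d - 1)^2*(d + 4)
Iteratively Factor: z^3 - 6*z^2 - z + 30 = (z - 3)*(z^2 - 3*z - 10) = (z - 5)*(z - 3)*(z + 2)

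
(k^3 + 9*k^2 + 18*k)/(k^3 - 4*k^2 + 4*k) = (k^2 + 9*k + 18)/(k^2 - 4*k + 4)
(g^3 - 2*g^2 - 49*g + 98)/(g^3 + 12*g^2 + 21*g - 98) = (g - 7)/(g + 7)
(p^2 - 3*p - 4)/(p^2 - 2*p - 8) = (p + 1)/(p + 2)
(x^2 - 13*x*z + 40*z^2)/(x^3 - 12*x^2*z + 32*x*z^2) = (x - 5*z)/(x*(x - 4*z))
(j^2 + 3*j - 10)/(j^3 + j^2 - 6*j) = (j + 5)/(j*(j + 3))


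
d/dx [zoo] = 0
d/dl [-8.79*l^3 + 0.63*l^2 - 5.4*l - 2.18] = -26.37*l^2 + 1.26*l - 5.4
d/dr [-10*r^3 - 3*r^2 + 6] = 6*r*(-5*r - 1)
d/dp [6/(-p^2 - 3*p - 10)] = 6*(2*p + 3)/(p^2 + 3*p + 10)^2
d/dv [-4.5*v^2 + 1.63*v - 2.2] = 1.63 - 9.0*v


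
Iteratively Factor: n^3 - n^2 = (n)*(n^2 - n) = n^2*(n - 1)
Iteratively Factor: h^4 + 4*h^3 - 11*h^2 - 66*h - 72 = (h + 3)*(h^3 + h^2 - 14*h - 24) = (h + 3)^2*(h^2 - 2*h - 8) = (h - 4)*(h + 3)^2*(h + 2)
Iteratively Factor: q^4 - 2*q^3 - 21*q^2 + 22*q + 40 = (q - 2)*(q^3 - 21*q - 20) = (q - 2)*(q + 1)*(q^2 - q - 20) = (q - 5)*(q - 2)*(q + 1)*(q + 4)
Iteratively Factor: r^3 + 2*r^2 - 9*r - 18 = (r - 3)*(r^2 + 5*r + 6) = (r - 3)*(r + 3)*(r + 2)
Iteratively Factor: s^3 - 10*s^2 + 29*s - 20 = (s - 5)*(s^2 - 5*s + 4) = (s - 5)*(s - 1)*(s - 4)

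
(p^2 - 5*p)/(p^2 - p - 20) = p/(p + 4)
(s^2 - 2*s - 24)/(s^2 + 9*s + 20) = (s - 6)/(s + 5)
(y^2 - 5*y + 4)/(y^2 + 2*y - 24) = (y - 1)/(y + 6)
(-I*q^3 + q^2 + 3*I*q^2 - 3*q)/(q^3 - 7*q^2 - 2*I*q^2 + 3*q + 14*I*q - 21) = I*q*(3 - q)/(q^2 - q*(7 + 3*I) + 21*I)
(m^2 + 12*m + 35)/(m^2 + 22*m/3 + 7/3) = 3*(m + 5)/(3*m + 1)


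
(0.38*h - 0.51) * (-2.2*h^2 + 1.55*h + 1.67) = -0.836*h^3 + 1.711*h^2 - 0.1559*h - 0.8517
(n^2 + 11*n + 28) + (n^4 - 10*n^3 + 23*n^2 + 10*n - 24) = n^4 - 10*n^3 + 24*n^2 + 21*n + 4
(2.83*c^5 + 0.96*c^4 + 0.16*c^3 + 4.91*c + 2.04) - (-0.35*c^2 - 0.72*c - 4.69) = 2.83*c^5 + 0.96*c^4 + 0.16*c^3 + 0.35*c^2 + 5.63*c + 6.73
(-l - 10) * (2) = -2*l - 20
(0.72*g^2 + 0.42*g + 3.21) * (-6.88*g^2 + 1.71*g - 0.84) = -4.9536*g^4 - 1.6584*g^3 - 21.9714*g^2 + 5.1363*g - 2.6964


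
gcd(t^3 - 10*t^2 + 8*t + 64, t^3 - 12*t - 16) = t^2 - 2*t - 8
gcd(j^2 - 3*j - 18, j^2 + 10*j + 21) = j + 3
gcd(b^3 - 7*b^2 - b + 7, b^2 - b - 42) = b - 7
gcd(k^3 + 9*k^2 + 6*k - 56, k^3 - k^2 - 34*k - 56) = k + 4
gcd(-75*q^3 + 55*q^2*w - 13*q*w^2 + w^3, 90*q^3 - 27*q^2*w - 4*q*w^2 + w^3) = 3*q - w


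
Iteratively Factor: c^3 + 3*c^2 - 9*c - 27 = (c + 3)*(c^2 - 9) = (c + 3)^2*(c - 3)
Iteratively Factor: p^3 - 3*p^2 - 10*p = (p + 2)*(p^2 - 5*p) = (p - 5)*(p + 2)*(p)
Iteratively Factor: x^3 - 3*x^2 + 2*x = (x - 1)*(x^2 - 2*x) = (x - 2)*(x - 1)*(x)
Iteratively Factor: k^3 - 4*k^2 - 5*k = (k + 1)*(k^2 - 5*k) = (k - 5)*(k + 1)*(k)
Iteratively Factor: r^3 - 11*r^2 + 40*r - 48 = (r - 4)*(r^2 - 7*r + 12) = (r - 4)*(r - 3)*(r - 4)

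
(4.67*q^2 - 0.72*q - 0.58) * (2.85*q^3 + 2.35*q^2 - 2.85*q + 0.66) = 13.3095*q^5 + 8.9225*q^4 - 16.6545*q^3 + 3.7712*q^2 + 1.1778*q - 0.3828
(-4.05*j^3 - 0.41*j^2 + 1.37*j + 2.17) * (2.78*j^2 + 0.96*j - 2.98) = -11.259*j^5 - 5.0278*j^4 + 15.484*j^3 + 8.5696*j^2 - 1.9994*j - 6.4666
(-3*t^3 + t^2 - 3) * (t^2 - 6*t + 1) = -3*t^5 + 19*t^4 - 9*t^3 - 2*t^2 + 18*t - 3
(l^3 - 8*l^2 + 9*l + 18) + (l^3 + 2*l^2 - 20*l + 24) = 2*l^3 - 6*l^2 - 11*l + 42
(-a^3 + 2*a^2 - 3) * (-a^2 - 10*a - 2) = a^5 + 8*a^4 - 18*a^3 - a^2 + 30*a + 6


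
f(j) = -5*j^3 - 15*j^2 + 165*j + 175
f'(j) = -15*j^2 - 30*j + 165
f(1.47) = 369.25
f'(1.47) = 88.49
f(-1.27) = -48.50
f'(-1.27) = 178.91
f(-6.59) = -132.82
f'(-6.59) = -288.72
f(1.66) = 384.69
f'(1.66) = 73.87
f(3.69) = 328.39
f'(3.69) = -149.94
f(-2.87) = -303.90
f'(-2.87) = 127.55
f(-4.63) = -414.24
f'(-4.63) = -17.65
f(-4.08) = -408.31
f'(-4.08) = 37.70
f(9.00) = -3200.00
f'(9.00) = -1320.00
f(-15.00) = 11200.00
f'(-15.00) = -2760.00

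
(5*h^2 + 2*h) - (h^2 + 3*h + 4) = 4*h^2 - h - 4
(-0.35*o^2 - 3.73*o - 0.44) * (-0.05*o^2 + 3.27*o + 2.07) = 0.0175*o^4 - 0.958*o^3 - 12.8996*o^2 - 9.1599*o - 0.9108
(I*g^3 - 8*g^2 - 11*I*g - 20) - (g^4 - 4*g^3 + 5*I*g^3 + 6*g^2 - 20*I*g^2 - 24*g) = -g^4 + 4*g^3 - 4*I*g^3 - 14*g^2 + 20*I*g^2 + 24*g - 11*I*g - 20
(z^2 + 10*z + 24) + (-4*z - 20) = z^2 + 6*z + 4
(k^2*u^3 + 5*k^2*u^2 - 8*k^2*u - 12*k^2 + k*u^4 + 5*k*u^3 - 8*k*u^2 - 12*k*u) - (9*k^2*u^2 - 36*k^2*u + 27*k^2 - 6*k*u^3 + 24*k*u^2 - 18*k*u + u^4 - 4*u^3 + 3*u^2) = k^2*u^3 - 4*k^2*u^2 + 28*k^2*u - 39*k^2 + k*u^4 + 11*k*u^3 - 32*k*u^2 + 6*k*u - u^4 + 4*u^3 - 3*u^2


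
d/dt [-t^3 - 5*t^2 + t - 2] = -3*t^2 - 10*t + 1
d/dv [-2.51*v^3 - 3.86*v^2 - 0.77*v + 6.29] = -7.53*v^2 - 7.72*v - 0.77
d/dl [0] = 0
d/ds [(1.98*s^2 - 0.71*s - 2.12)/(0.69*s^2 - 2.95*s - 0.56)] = (-5.3511*s^2 + 0.708*s - 5.8564)/(0.4761*s^4 - 4.071*s^3 + 7.9297*s^2 + 3.304*s + 0.3136)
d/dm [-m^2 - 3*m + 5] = -2*m - 3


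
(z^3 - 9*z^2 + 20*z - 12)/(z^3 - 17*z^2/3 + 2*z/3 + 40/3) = 3*(z^2 - 7*z + 6)/(3*z^2 - 11*z - 20)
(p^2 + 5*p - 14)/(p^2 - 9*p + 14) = (p + 7)/(p - 7)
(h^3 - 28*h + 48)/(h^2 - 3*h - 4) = (h^2 + 4*h - 12)/(h + 1)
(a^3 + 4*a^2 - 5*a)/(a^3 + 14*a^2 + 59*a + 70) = a*(a - 1)/(a^2 + 9*a + 14)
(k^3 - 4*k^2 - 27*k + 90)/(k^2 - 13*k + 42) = (k^2 + 2*k - 15)/(k - 7)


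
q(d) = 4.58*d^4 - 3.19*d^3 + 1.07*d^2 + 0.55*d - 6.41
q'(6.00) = 3625.99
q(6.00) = 5282.05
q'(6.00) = 3625.99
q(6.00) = 5282.05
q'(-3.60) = -985.92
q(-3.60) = 923.57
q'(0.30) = 0.83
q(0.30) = -6.20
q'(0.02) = 0.59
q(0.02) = -6.40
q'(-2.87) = -517.50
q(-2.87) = 386.97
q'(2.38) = 198.41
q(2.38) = 104.91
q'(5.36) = 2558.19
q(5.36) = 3316.33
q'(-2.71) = -440.15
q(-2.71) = 310.47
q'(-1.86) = -154.43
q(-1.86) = 71.61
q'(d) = 18.32*d^3 - 9.57*d^2 + 2.14*d + 0.55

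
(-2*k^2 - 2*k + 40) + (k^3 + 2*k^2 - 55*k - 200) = k^3 - 57*k - 160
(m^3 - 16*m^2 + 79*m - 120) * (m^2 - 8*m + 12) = m^5 - 24*m^4 + 219*m^3 - 944*m^2 + 1908*m - 1440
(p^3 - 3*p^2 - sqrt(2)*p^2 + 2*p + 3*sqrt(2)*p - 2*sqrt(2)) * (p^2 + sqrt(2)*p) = p^5 - 3*p^4 + 6*p^2 - 4*p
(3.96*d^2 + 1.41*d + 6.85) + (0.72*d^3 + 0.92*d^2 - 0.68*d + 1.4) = 0.72*d^3 + 4.88*d^2 + 0.73*d + 8.25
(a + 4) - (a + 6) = -2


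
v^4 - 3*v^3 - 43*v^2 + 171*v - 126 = (v - 6)*(v - 3)*(v - 1)*(v + 7)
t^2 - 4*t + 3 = (t - 3)*(t - 1)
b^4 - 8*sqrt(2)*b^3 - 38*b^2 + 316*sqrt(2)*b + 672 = (b - 7*sqrt(2))*(b - 6*sqrt(2))*(b + sqrt(2))*(b + 4*sqrt(2))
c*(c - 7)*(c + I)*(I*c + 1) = I*c^4 - 7*I*c^3 + I*c^2 - 7*I*c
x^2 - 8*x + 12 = (x - 6)*(x - 2)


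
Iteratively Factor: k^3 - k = (k)*(k^2 - 1) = k*(k + 1)*(k - 1)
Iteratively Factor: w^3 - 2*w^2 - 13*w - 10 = (w + 1)*(w^2 - 3*w - 10) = (w - 5)*(w + 1)*(w + 2)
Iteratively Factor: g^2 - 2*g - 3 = (g + 1)*(g - 3)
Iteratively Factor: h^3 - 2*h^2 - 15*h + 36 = (h - 3)*(h^2 + h - 12) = (h - 3)^2*(h + 4)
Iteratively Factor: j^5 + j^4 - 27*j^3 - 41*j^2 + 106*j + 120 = (j - 5)*(j^4 + 6*j^3 + 3*j^2 - 26*j - 24) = (j - 5)*(j + 1)*(j^3 + 5*j^2 - 2*j - 24) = (j - 5)*(j + 1)*(j + 3)*(j^2 + 2*j - 8) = (j - 5)*(j - 2)*(j + 1)*(j + 3)*(j + 4)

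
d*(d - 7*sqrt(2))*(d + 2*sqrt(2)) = d^3 - 5*sqrt(2)*d^2 - 28*d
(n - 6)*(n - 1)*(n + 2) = n^3 - 5*n^2 - 8*n + 12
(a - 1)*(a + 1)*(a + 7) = a^3 + 7*a^2 - a - 7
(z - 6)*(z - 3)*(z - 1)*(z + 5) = z^4 - 5*z^3 - 23*z^2 + 117*z - 90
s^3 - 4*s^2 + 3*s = s*(s - 3)*(s - 1)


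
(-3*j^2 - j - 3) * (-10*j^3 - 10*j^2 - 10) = 30*j^5 + 40*j^4 + 40*j^3 + 60*j^2 + 10*j + 30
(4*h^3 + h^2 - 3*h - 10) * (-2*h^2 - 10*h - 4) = -8*h^5 - 42*h^4 - 20*h^3 + 46*h^2 + 112*h + 40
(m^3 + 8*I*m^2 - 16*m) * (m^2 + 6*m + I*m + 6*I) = m^5 + 6*m^4 + 9*I*m^4 - 24*m^3 + 54*I*m^3 - 144*m^2 - 16*I*m^2 - 96*I*m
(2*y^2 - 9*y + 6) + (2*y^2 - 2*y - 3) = 4*y^2 - 11*y + 3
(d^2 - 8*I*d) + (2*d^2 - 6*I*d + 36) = 3*d^2 - 14*I*d + 36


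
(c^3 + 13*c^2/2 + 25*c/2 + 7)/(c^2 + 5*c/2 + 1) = (2*c^2 + 9*c + 7)/(2*c + 1)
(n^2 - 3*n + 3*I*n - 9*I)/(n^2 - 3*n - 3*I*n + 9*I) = (n + 3*I)/(n - 3*I)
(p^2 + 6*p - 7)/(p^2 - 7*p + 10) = (p^2 + 6*p - 7)/(p^2 - 7*p + 10)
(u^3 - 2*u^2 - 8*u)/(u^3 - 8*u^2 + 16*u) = (u + 2)/(u - 4)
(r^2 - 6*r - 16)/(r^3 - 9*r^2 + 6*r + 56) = (r - 8)/(r^2 - 11*r + 28)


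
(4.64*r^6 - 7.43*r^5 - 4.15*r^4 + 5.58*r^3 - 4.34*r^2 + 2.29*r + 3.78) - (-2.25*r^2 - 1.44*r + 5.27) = 4.64*r^6 - 7.43*r^5 - 4.15*r^4 + 5.58*r^3 - 2.09*r^2 + 3.73*r - 1.49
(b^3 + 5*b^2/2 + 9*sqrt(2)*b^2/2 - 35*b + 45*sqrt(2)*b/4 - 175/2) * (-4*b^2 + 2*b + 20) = -4*b^5 - 18*sqrt(2)*b^4 - 8*b^4 - 36*sqrt(2)*b^3 + 165*b^3 + 225*sqrt(2)*b^2/2 + 330*b^2 - 875*b + 225*sqrt(2)*b - 1750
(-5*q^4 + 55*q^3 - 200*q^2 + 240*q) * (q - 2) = -5*q^5 + 65*q^4 - 310*q^3 + 640*q^2 - 480*q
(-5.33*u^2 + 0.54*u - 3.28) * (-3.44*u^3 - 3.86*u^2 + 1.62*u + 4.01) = 18.3352*u^5 + 18.7162*u^4 + 0.564199999999998*u^3 - 7.8377*u^2 - 3.1482*u - 13.1528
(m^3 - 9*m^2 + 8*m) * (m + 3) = m^4 - 6*m^3 - 19*m^2 + 24*m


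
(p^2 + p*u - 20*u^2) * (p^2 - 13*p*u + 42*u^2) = p^4 - 12*p^3*u + 9*p^2*u^2 + 302*p*u^3 - 840*u^4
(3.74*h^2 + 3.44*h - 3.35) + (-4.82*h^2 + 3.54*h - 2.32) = -1.08*h^2 + 6.98*h - 5.67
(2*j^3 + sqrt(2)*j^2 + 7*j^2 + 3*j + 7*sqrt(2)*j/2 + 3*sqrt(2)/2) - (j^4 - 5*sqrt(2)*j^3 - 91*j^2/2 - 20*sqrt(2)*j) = -j^4 + 2*j^3 + 5*sqrt(2)*j^3 + sqrt(2)*j^2 + 105*j^2/2 + 3*j + 47*sqrt(2)*j/2 + 3*sqrt(2)/2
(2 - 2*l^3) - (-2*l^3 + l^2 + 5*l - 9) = -l^2 - 5*l + 11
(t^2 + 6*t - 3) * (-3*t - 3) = -3*t^3 - 21*t^2 - 9*t + 9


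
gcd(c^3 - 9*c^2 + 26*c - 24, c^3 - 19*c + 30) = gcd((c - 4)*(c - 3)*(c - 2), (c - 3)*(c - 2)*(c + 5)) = c^2 - 5*c + 6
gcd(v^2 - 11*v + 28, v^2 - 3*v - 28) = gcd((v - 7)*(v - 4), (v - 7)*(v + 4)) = v - 7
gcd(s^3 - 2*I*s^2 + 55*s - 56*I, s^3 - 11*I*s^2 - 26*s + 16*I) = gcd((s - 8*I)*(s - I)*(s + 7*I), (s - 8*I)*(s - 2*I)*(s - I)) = s^2 - 9*I*s - 8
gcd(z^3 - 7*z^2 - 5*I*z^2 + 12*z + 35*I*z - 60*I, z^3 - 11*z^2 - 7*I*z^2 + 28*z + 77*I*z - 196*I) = z - 4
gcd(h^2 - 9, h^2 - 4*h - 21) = h + 3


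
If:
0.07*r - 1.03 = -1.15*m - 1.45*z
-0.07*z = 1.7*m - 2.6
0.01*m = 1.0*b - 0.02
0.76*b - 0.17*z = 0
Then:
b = 0.04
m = 1.52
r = -13.57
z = 0.16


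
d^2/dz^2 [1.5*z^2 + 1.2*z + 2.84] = 3.00000000000000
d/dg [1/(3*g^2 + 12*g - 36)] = 2*(-g - 2)/(3*(g^2 + 4*g - 12)^2)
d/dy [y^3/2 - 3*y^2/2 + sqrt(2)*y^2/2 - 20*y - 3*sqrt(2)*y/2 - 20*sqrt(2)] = 3*y^2/2 - 3*y + sqrt(2)*y - 20 - 3*sqrt(2)/2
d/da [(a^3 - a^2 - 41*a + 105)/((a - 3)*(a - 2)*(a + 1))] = 3*(-a^2 + 22*a - 13)/(a^4 - 2*a^3 - 3*a^2 + 4*a + 4)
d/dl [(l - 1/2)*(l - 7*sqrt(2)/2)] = 2*l - 7*sqrt(2)/2 - 1/2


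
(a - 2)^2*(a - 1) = a^3 - 5*a^2 + 8*a - 4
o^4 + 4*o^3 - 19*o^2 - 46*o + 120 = (o - 3)*(o - 2)*(o + 4)*(o + 5)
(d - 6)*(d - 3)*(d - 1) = d^3 - 10*d^2 + 27*d - 18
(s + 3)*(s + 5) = s^2 + 8*s + 15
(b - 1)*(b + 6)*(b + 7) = b^3 + 12*b^2 + 29*b - 42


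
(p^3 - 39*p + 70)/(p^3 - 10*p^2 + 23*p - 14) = (p^2 + 2*p - 35)/(p^2 - 8*p + 7)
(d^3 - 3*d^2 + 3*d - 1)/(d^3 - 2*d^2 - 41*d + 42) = (d^2 - 2*d + 1)/(d^2 - d - 42)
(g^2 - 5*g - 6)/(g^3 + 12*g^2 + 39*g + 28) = (g - 6)/(g^2 + 11*g + 28)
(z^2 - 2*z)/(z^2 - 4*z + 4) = z/(z - 2)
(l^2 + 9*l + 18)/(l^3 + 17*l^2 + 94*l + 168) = (l + 3)/(l^2 + 11*l + 28)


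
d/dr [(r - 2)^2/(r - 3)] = (r^2 - 6*r + 8)/(r^2 - 6*r + 9)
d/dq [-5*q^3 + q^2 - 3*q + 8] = -15*q^2 + 2*q - 3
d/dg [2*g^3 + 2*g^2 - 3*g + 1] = 6*g^2 + 4*g - 3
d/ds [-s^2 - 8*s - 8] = -2*s - 8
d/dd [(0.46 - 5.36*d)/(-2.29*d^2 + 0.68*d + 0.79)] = (-12.2744*d^2 + 2.1068*d - 4.5472)/(5.2441*d^4 - 3.1144*d^3 - 3.1558*d^2 + 1.0744*d + 0.6241)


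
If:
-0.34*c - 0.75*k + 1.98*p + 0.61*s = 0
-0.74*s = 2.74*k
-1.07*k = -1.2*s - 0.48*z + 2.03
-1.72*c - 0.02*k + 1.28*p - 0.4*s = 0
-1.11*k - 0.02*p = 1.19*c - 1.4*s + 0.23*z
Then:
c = -0.19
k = -0.08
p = -0.16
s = 0.31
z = 3.27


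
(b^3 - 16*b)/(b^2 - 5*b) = (b^2 - 16)/(b - 5)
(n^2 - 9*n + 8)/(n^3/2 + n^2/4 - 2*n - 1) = 4*(n^2 - 9*n + 8)/(2*n^3 + n^2 - 8*n - 4)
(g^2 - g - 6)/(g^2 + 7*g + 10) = (g - 3)/(g + 5)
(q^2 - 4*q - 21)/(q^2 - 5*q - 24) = (q - 7)/(q - 8)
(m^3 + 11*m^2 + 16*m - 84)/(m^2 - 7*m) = (m^3 + 11*m^2 + 16*m - 84)/(m*(m - 7))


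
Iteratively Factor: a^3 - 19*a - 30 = (a - 5)*(a^2 + 5*a + 6) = (a - 5)*(a + 3)*(a + 2)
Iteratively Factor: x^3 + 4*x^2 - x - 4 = (x + 4)*(x^2 - 1) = (x - 1)*(x + 4)*(x + 1)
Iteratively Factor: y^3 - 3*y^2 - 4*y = (y + 1)*(y^2 - 4*y) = (y - 4)*(y + 1)*(y)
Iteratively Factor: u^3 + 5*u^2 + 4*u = (u + 1)*(u^2 + 4*u) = u*(u + 1)*(u + 4)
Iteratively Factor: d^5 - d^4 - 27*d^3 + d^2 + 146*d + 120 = (d + 4)*(d^4 - 5*d^3 - 7*d^2 + 29*d + 30) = (d - 3)*(d + 4)*(d^3 - 2*d^2 - 13*d - 10) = (d - 3)*(d + 2)*(d + 4)*(d^2 - 4*d - 5) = (d - 3)*(d + 1)*(d + 2)*(d + 4)*(d - 5)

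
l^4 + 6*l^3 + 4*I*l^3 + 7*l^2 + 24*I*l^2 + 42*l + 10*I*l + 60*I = (l + 6)*(l - 2*I)*(l + I)*(l + 5*I)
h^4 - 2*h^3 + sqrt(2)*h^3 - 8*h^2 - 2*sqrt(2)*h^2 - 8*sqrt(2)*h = h*(h - 4)*(h + 2)*(h + sqrt(2))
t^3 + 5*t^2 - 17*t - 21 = (t - 3)*(t + 1)*(t + 7)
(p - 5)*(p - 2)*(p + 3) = p^3 - 4*p^2 - 11*p + 30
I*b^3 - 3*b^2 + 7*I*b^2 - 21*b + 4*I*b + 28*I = (b + 7)*(b + 4*I)*(I*b + 1)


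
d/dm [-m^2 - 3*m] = -2*m - 3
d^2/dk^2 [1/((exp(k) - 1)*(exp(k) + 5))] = 4*(exp(3*k) + 3*exp(2*k) + 9*exp(k) + 5)*exp(k)/(exp(6*k) + 12*exp(5*k) + 33*exp(4*k) - 56*exp(3*k) - 165*exp(2*k) + 300*exp(k) - 125)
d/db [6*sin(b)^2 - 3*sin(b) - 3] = 3*(4*sin(b) - 1)*cos(b)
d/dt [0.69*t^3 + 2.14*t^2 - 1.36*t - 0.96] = 2.07*t^2 + 4.28*t - 1.36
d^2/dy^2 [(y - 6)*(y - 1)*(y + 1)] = 6*y - 12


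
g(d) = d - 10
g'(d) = 1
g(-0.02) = -10.02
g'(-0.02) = 1.00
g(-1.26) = -11.26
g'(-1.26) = 1.00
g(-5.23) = -15.23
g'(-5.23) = 1.00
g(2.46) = -7.54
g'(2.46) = 1.00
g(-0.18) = -10.18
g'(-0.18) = 1.00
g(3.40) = -6.60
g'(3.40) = 1.00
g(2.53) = -7.47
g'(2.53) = 1.00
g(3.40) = -6.60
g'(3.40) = 1.00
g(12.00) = 2.00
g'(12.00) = 1.00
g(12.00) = 2.00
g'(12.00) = 1.00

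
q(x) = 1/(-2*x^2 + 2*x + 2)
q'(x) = (4*x - 2)/(-2*x^2 + 2*x + 2)^2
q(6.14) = -0.02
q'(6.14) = 0.01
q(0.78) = 0.43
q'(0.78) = 0.20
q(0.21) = 0.43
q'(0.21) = -0.21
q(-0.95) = -0.59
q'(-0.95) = -2.00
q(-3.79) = -0.03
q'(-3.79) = -0.01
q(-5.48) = -0.01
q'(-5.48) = -0.01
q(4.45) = -0.03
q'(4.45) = 0.02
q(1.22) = 0.68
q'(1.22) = 1.35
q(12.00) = 0.00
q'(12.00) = 0.00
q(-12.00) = 0.00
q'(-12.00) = 0.00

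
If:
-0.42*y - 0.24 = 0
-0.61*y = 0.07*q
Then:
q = 4.98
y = -0.57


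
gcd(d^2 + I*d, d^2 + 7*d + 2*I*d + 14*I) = 1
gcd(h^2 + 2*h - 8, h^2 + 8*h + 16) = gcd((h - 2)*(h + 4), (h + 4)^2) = h + 4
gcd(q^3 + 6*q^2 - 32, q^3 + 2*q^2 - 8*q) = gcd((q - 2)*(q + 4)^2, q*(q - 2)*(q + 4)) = q^2 + 2*q - 8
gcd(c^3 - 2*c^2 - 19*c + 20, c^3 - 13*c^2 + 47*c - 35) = c^2 - 6*c + 5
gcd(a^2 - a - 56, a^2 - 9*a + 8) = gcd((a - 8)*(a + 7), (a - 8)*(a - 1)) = a - 8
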